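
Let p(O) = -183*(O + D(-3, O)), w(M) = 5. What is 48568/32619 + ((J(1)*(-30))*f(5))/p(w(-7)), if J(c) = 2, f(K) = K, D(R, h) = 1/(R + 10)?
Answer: 10790719/5969277 ≈ 1.8077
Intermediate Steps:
D(R, h) = 1/(10 + R)
p(O) = -183/7 - 183*O (p(O) = -183*(O + 1/(10 - 3)) = -183*(O + 1/7) = -183*(1/7 + O) = -183/7 - 183*O)
48568/32619 + ((J(1)*(-30))*f(5))/p(w(-7)) = 48568/32619 + ((2*(-30))*5)/(-183/7 - 183*5) = 48568*(1/32619) + (-60*5)/(-183/7 - 915) = 48568/32619 - 300/(-6588/7) = 48568/32619 - 300*(-7/6588) = 48568/32619 + 175/549 = 10790719/5969277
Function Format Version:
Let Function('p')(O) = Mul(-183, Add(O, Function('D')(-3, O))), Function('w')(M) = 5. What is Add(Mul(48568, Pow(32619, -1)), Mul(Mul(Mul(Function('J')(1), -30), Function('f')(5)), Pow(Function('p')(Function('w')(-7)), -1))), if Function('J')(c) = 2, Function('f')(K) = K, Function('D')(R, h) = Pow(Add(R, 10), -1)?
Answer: Rational(10790719, 5969277) ≈ 1.8077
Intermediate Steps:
Function('D')(R, h) = Pow(Add(10, R), -1)
Function('p')(O) = Add(Rational(-183, 7), Mul(-183, O)) (Function('p')(O) = Mul(-183, Add(O, Pow(Add(10, -3), -1))) = Mul(-183, Add(O, Pow(7, -1))) = Mul(-183, Add(O, Rational(1, 7))) = Mul(-183, Add(Rational(1, 7), O)) = Add(Rational(-183, 7), Mul(-183, O)))
Add(Mul(48568, Pow(32619, -1)), Mul(Mul(Mul(Function('J')(1), -30), Function('f')(5)), Pow(Function('p')(Function('w')(-7)), -1))) = Add(Mul(48568, Pow(32619, -1)), Mul(Mul(Mul(2, -30), 5), Pow(Add(Rational(-183, 7), Mul(-183, 5)), -1))) = Add(Mul(48568, Rational(1, 32619)), Mul(Mul(-60, 5), Pow(Add(Rational(-183, 7), -915), -1))) = Add(Rational(48568, 32619), Mul(-300, Pow(Rational(-6588, 7), -1))) = Add(Rational(48568, 32619), Mul(-300, Rational(-7, 6588))) = Add(Rational(48568, 32619), Rational(175, 549)) = Rational(10790719, 5969277)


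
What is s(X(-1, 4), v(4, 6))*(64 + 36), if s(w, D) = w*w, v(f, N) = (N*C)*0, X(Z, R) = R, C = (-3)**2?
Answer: 1600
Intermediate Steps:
C = 9
v(f, N) = 0 (v(f, N) = (N*9)*0 = (9*N)*0 = 0)
s(w, D) = w**2
s(X(-1, 4), v(4, 6))*(64 + 36) = 4**2*(64 + 36) = 16*100 = 1600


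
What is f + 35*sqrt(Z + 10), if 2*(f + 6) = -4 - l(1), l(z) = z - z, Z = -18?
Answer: -8 + 70*I*sqrt(2) ≈ -8.0 + 98.995*I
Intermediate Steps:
l(z) = 0
f = -8 (f = -6 + (-4 - 1*0)/2 = -6 + (-4 + 0)/2 = -6 + (1/2)*(-4) = -6 - 2 = -8)
f + 35*sqrt(Z + 10) = -8 + 35*sqrt(-18 + 10) = -8 + 35*sqrt(-8) = -8 + 35*(2*I*sqrt(2)) = -8 + 70*I*sqrt(2)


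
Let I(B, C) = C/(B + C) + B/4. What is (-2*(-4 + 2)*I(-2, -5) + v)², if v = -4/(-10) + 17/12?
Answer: 1261129/176400 ≈ 7.1493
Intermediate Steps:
I(B, C) = B/4 + C/(B + C) (I(B, C) = C/(B + C) + B*(¼) = C/(B + C) + B/4 = B/4 + C/(B + C))
v = 109/60 (v = -4*(-⅒) + 17*(1/12) = ⅖ + 17/12 = 109/60 ≈ 1.8167)
(-2*(-4 + 2)*I(-2, -5) + v)² = (-2*(-4 + 2)*(-5 + (¼)*(-2)² + (¼)*(-2)*(-5))/(-2 - 5) + 109/60)² = (-(-4)*(-5 + (¼)*4 + 5/2)/(-7) + 109/60)² = (-(-4)*(-(-5 + 1 + 5/2)/7) + 109/60)² = (-(-4)*(-⅐*(-3/2)) + 109/60)² = (-(-4)*3/14 + 109/60)² = (-2*(-3/7) + 109/60)² = (6/7 + 109/60)² = (1123/420)² = 1261129/176400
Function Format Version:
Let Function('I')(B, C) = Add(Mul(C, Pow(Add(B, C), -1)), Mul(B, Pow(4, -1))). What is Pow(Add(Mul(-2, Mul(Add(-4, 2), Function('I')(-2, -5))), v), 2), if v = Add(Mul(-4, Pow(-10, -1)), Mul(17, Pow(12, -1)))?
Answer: Rational(1261129, 176400) ≈ 7.1493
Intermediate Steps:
Function('I')(B, C) = Add(Mul(Rational(1, 4), B), Mul(C, Pow(Add(B, C), -1))) (Function('I')(B, C) = Add(Mul(C, Pow(Add(B, C), -1)), Mul(B, Rational(1, 4))) = Add(Mul(C, Pow(Add(B, C), -1)), Mul(Rational(1, 4), B)) = Add(Mul(Rational(1, 4), B), Mul(C, Pow(Add(B, C), -1))))
v = Rational(109, 60) (v = Add(Mul(-4, Rational(-1, 10)), Mul(17, Rational(1, 12))) = Add(Rational(2, 5), Rational(17, 12)) = Rational(109, 60) ≈ 1.8167)
Pow(Add(Mul(-2, Mul(Add(-4, 2), Function('I')(-2, -5))), v), 2) = Pow(Add(Mul(-2, Mul(Add(-4, 2), Mul(Pow(Add(-2, -5), -1), Add(-5, Mul(Rational(1, 4), Pow(-2, 2)), Mul(Rational(1, 4), -2, -5))))), Rational(109, 60)), 2) = Pow(Add(Mul(-2, Mul(-2, Mul(Pow(-7, -1), Add(-5, Mul(Rational(1, 4), 4), Rational(5, 2))))), Rational(109, 60)), 2) = Pow(Add(Mul(-2, Mul(-2, Mul(Rational(-1, 7), Add(-5, 1, Rational(5, 2))))), Rational(109, 60)), 2) = Pow(Add(Mul(-2, Mul(-2, Mul(Rational(-1, 7), Rational(-3, 2)))), Rational(109, 60)), 2) = Pow(Add(Mul(-2, Mul(-2, Rational(3, 14))), Rational(109, 60)), 2) = Pow(Add(Mul(-2, Rational(-3, 7)), Rational(109, 60)), 2) = Pow(Add(Rational(6, 7), Rational(109, 60)), 2) = Pow(Rational(1123, 420), 2) = Rational(1261129, 176400)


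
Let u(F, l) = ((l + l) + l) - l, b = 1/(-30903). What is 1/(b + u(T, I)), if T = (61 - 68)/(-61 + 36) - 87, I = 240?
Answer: 30903/14833439 ≈ 0.0020833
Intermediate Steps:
b = -1/30903 ≈ -3.2359e-5
T = -2168/25 (T = -7/(-25) - 87 = -7*(-1/25) - 87 = 7/25 - 87 = -2168/25 ≈ -86.720)
u(F, l) = 2*l (u(F, l) = (2*l + l) - l = 3*l - l = 2*l)
1/(b + u(T, I)) = 1/(-1/30903 + 2*240) = 1/(-1/30903 + 480) = 1/(14833439/30903) = 30903/14833439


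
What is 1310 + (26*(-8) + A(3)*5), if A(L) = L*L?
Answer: 1147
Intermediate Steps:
A(L) = L²
1310 + (26*(-8) + A(3)*5) = 1310 + (26*(-8) + 3²*5) = 1310 + (-208 + 9*5) = 1310 + (-208 + 45) = 1310 - 163 = 1147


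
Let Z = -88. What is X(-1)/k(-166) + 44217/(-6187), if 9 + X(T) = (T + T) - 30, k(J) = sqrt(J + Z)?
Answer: -44217/6187 + 41*I*sqrt(254)/254 ≈ -7.1468 + 2.5726*I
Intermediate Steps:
k(J) = sqrt(-88 + J) (k(J) = sqrt(J - 88) = sqrt(-88 + J))
X(T) = -39 + 2*T (X(T) = -9 + ((T + T) - 30) = -9 + (2*T - 30) = -9 + (-30 + 2*T) = -39 + 2*T)
X(-1)/k(-166) + 44217/(-6187) = (-39 + 2*(-1))/(sqrt(-88 - 166)) + 44217/(-6187) = (-39 - 2)/(sqrt(-254)) + 44217*(-1/6187) = -41*(-I*sqrt(254)/254) - 44217/6187 = -(-41)*I*sqrt(254)/254 - 44217/6187 = 41*I*sqrt(254)/254 - 44217/6187 = -44217/6187 + 41*I*sqrt(254)/254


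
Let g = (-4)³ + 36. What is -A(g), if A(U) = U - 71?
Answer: 99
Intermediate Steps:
g = -28 (g = -64 + 36 = -28)
A(U) = -71 + U
-A(g) = -(-71 - 28) = -1*(-99) = 99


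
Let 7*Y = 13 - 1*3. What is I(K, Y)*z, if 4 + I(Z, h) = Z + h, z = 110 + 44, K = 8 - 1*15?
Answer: -1474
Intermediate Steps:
K = -7 (K = 8 - 15 = -7)
z = 154
Y = 10/7 (Y = (13 - 1*3)/7 = (13 - 3)/7 = (1/7)*10 = 10/7 ≈ 1.4286)
I(Z, h) = -4 + Z + h (I(Z, h) = -4 + (Z + h) = -4 + Z + h)
I(K, Y)*z = (-4 - 7 + 10/7)*154 = -67/7*154 = -1474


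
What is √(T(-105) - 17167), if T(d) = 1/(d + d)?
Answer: I*√757064910/210 ≈ 131.02*I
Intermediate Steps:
T(d) = 1/(2*d)
√(T(-105) - 17167) = √((½)/(-105) - 17167) = √((½)*(-1/105) - 17167) = √(-1/210 - 17167) = √(-3605071/210) = I*√757064910/210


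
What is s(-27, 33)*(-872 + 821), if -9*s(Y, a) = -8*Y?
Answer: 1224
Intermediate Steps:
s(Y, a) = 8*Y/9 (s(Y, a) = -(-8)*Y/9 = 8*Y/9)
s(-27, 33)*(-872 + 821) = ((8/9)*(-27))*(-872 + 821) = -24*(-51) = 1224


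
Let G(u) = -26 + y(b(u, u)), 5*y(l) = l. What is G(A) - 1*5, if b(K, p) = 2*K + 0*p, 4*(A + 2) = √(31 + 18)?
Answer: -311/10 ≈ -31.100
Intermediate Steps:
A = -¼ (A = -2 + √(31 + 18)/4 = -2 + √49/4 = -2 + (¼)*7 = -2 + 7/4 = -¼ ≈ -0.25000)
b(K, p) = 2*K (b(K, p) = 2*K + 0 = 2*K)
y(l) = l/5
G(u) = -26 + 2*u/5 (G(u) = -26 + (2*u)/5 = -26 + 2*u/5)
G(A) - 1*5 = (-26 + (⅖)*(-¼)) - 1*5 = (-26 - ⅒) - 5 = -261/10 - 5 = -311/10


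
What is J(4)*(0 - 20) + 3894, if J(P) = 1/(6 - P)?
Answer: 3884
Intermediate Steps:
J(4)*(0 - 20) + 3894 = (-1/(-6 + 4))*(0 - 20) + 3894 = -1/(-2)*(-20) + 3894 = -1*(-½)*(-20) + 3894 = (½)*(-20) + 3894 = -10 + 3894 = 3884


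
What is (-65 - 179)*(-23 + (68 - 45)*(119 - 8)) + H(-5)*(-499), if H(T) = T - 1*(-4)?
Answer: -616821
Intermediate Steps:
H(T) = 4 + T (H(T) = T + 4 = 4 + T)
(-65 - 179)*(-23 + (68 - 45)*(119 - 8)) + H(-5)*(-499) = (-65 - 179)*(-23 + (68 - 45)*(119 - 8)) + (4 - 5)*(-499) = -244*(-23 + 23*111) - 1*(-499) = -244*(-23 + 2553) + 499 = -244*2530 + 499 = -617320 + 499 = -616821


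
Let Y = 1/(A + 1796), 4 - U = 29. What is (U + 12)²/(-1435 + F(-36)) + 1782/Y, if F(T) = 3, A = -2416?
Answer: -1582131049/1432 ≈ -1.1048e+6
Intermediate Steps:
U = -25 (U = 4 - 1*29 = 4 - 29 = -25)
Y = -1/620 (Y = 1/(-2416 + 1796) = 1/(-620) = -1/620 ≈ -0.0016129)
(U + 12)²/(-1435 + F(-36)) + 1782/Y = (-25 + 12)²/(-1435 + 3) + 1782/(-1/620) = (-13)²/(-1432) + 1782*(-620) = 169*(-1/1432) - 1104840 = -169/1432 - 1104840 = -1582131049/1432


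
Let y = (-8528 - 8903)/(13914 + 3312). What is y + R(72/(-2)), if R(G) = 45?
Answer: 757739/17226 ≈ 43.988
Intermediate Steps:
y = -17431/17226 ≈ -1.0119
y + R(72/(-2)) = -17431/17226 + 45 = 757739/17226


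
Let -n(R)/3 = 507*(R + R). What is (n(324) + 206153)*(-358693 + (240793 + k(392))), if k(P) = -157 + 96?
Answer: 91945291255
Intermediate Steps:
k(P) = -61
n(R) = -3042*R (n(R) = -1521*(R + R) = -1521*2*R = -3042*R)
(n(324) + 206153)*(-358693 + (240793 + k(392))) = (-3042*324 + 206153)*(-358693 + (240793 - 61)) = (-985608 + 206153)*(-358693 + 240732) = -779455*(-117961) = 91945291255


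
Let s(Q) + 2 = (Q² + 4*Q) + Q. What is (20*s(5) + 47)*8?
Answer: 8056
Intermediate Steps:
s(Q) = -2 + Q² + 5*Q (s(Q) = -2 + ((Q² + 4*Q) + Q) = -2 + (Q² + 5*Q) = -2 + Q² + 5*Q)
(20*s(5) + 47)*8 = (20*(-2 + 5² + 5*5) + 47)*8 = (20*(-2 + 25 + 25) + 47)*8 = (20*48 + 47)*8 = (960 + 47)*8 = 1007*8 = 8056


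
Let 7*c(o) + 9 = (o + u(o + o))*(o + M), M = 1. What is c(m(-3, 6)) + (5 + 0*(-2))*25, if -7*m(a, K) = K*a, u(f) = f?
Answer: 43784/343 ≈ 127.65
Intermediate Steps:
m(a, K) = -K*a/7
c(o) = -9/7 + 3*o*(1 + o)/7 (c(o) = -9/7 + ((o + (o + o))*(o + 1))/7 = -9/7 + ((o + 2*o)*(1 + o))/7 = -9/7 + ((3*o)*(1 + o))/7 = -9/7 + (3*o*(1 + o))/7 = -9/7 + 3*o*(1 + o)/7)
c(m(-3, 6)) + (5 + 0*(-2))*25 = (-9/7 + 3*(-⅐*6*(-3))/7 + 3*(-⅐*6*(-3))²/7) + (5 + 0*(-2))*25 = (-9/7 + (3/7)*(18/7) + 3*(18/7)²/7) + (5 + 0)*25 = (-9/7 + 54/49 + (3/7)*(324/49)) + 5*25 = (-9/7 + 54/49 + 972/343) + 125 = 909/343 + 125 = 43784/343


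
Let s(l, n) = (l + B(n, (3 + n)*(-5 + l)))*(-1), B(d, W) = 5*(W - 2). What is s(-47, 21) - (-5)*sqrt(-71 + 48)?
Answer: 6297 + 5*I*sqrt(23) ≈ 6297.0 + 23.979*I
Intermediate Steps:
B(d, W) = -10 + 5*W (B(d, W) = 5*(-2 + W) = -10 + 5*W)
s(l, n) = 10 - l - 5*(-5 + l)*(3 + n) (s(l, n) = (l + (-10 + 5*((3 + n)*(-5 + l))))*(-1) = (l + (-10 + 5*((-5 + l)*(3 + n))))*(-1) = (l + (-10 + 5*(-5 + l)*(3 + n)))*(-1) = (-10 + l + 5*(-5 + l)*(3 + n))*(-1) = 10 - l - 5*(-5 + l)*(3 + n))
s(-47, 21) - (-5)*sqrt(-71 + 48) = (85 - 16*(-47) + 25*21 - 5*(-47)*21) - (-5)*sqrt(-71 + 48) = (85 + 752 + 525 + 4935) - (-5)*sqrt(-23) = 6297 - (-5)*I*sqrt(23) = 6297 + 5*I*sqrt(23)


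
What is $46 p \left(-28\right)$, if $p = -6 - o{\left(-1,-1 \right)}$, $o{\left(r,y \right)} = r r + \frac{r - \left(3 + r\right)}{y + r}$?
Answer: $10948$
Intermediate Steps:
$o{\left(r,y \right)} = r^{2} - \frac{3}{r + y}$
$p = - \frac{17}{2}$ ($p = -6 - \frac{-3 + \left(-1\right)^{3} - \left(-1\right)^{2}}{-1 - 1} = -6 - \frac{-3 - 1 - 1}{-2} = -6 - - \frac{-3 - 1 - 1}{2} = -6 - \left(- \frac{1}{2}\right) \left(-5\right) = -6 - \frac{5}{2} = - \frac{17}{2} \approx -8.5$)
$46 p \left(-28\right) = 46 \left(- \frac{17}{2}\right) \left(-28\right) = \left(-391\right) \left(-28\right) = 10948$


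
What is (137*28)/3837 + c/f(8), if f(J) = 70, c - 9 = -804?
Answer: -556379/53718 ≈ -10.357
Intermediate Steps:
c = -795 (c = 9 - 804 = -795)
(137*28)/3837 + c/f(8) = (137*28)/3837 - 795/70 = 3836*(1/3837) - 795*1/70 = 3836/3837 - 159/14 = -556379/53718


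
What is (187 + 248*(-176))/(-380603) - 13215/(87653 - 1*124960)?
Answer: 6651068172/14199156121 ≈ 0.46841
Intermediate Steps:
(187 + 248*(-176))/(-380603) - 13215/(87653 - 1*124960) = (187 - 43648)*(-1/380603) - 13215/(87653 - 124960) = -43461*(-1/380603) - 13215/(-37307) = 43461/380603 - 13215*(-1/37307) = 43461/380603 + 13215/37307 = 6651068172/14199156121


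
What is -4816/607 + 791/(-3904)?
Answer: -19281801/2369728 ≈ -8.1367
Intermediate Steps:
-4816/607 + 791/(-3904) = -4816*1/607 + 791*(-1/3904) = -4816/607 - 791/3904 = -19281801/2369728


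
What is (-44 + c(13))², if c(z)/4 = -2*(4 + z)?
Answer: 32400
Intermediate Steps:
c(z) = -32 - 8*z (c(z) = 4*(-2*(4 + z)) = 4*(-8 - 2*z) = -32 - 8*z)
(-44 + c(13))² = (-44 + (-32 - 8*13))² = (-44 + (-32 - 104))² = (-44 - 136)² = (-180)² = 32400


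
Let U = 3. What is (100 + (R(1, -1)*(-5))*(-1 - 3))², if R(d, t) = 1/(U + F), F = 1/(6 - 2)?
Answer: 1904400/169 ≈ 11269.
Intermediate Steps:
F = ¼ (F = 1/4 = ¼ ≈ 0.25000)
R(d, t) = 4/13 (R(d, t) = 1/(3 + ¼) = 1/(13/4) = 4/13)
(100 + (R(1, -1)*(-5))*(-1 - 3))² = (100 + ((4/13)*(-5))*(-1 - 3))² = (100 - 20/13*(-4))² = (100 + 80/13)² = (1380/13)² = 1904400/169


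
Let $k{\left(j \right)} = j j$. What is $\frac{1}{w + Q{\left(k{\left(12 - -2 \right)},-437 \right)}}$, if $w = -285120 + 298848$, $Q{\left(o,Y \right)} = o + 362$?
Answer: $\frac{1}{14286} \approx 6.9999 \cdot 10^{-5}$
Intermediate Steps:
$k{\left(j \right)} = j^{2}$
$Q{\left(o,Y \right)} = 362 + o$
$w = 13728$
$\frac{1}{w + Q{\left(k{\left(12 - -2 \right)},-437 \right)}} = \frac{1}{13728 + \left(362 + \left(12 - -2\right)^{2}\right)} = \frac{1}{13728 + \left(362 + \left(12 + 2\right)^{2}\right)} = \frac{1}{13728 + \left(362 + 14^{2}\right)} = \frac{1}{13728 + \left(362 + 196\right)} = \frac{1}{13728 + 558} = \frac{1}{14286}$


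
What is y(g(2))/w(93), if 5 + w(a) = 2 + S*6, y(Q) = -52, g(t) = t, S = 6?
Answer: -52/33 ≈ -1.5758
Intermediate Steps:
w(a) = 33 (w(a) = -5 + (2 + 6*6) = -5 + (2 + 36) = -5 + 38 = 33)
y(g(2))/w(93) = -52/33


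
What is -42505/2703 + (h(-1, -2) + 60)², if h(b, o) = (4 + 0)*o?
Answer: 7266407/2703 ≈ 2688.3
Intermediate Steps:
h(b, o) = 4*o
-42505/2703 + (h(-1, -2) + 60)² = -42505/2703 + (4*(-2) + 60)² = -42505*1/2703 + (-8 + 60)² = -42505/2703 + 52² = -42505/2703 + 2704 = 7266407/2703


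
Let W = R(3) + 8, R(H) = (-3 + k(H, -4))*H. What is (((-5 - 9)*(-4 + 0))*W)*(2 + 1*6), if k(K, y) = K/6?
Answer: 224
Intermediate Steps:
k(K, y) = K/6 (k(K, y) = K*(⅙) = K/6)
R(H) = H*(-3 + H/6) (R(H) = (-3 + H/6)*H = H*(-3 + H/6))
W = ½ (W = (⅙)*3*(-18 + 3) + 8 = (⅙)*3*(-15) + 8 = -15/2 + 8 = ½ ≈ 0.50000)
(((-5 - 9)*(-4 + 0))*W)*(2 + 1*6) = (((-5 - 9)*(-4 + 0))*(½))*(2 + 1*6) = (-14*(-4)*(½))*(2 + 6) = (56*(½))*8 = 28*8 = 224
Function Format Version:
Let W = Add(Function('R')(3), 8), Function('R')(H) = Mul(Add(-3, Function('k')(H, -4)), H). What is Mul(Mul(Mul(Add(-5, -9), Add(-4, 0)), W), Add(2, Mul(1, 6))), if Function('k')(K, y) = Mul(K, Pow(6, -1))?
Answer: 224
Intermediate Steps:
Function('k')(K, y) = Mul(Rational(1, 6), K) (Function('k')(K, y) = Mul(K, Rational(1, 6)) = Mul(Rational(1, 6), K))
Function('R')(H) = Mul(H, Add(-3, Mul(Rational(1, 6), H))) (Function('R')(H) = Mul(Add(-3, Mul(Rational(1, 6), H)), H) = Mul(H, Add(-3, Mul(Rational(1, 6), H))))
W = Rational(1, 2) (W = Add(Mul(Rational(1, 6), 3, Add(-18, 3)), 8) = Add(Mul(Rational(1, 6), 3, -15), 8) = Add(Rational(-15, 2), 8) = Rational(1, 2) ≈ 0.50000)
Mul(Mul(Mul(Add(-5, -9), Add(-4, 0)), W), Add(2, Mul(1, 6))) = Mul(Mul(Mul(Add(-5, -9), Add(-4, 0)), Rational(1, 2)), Add(2, Mul(1, 6))) = Mul(Mul(Mul(-14, -4), Rational(1, 2)), Add(2, 6)) = Mul(Mul(56, Rational(1, 2)), 8) = Mul(28, 8) = 224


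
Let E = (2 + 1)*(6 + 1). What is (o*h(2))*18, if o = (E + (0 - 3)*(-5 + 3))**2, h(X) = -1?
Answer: -13122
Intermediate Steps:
E = 21 (E = 3*7 = 21)
o = 729 (o = (21 + (0 - 3)*(-5 + 3))**2 = (21 - 3*(-2))**2 = (21 + 6)**2 = 27**2 = 729)
(o*h(2))*18 = (729*(-1))*18 = -729*18 = -13122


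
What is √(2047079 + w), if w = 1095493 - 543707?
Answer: √2598865 ≈ 1612.1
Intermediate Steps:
w = 551786
√(2047079 + w) = √(2047079 + 551786) = √2598865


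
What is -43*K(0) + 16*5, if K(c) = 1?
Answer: 37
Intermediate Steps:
-43*K(0) + 16*5 = -43*1 + 16*5 = -43 + 80 = 37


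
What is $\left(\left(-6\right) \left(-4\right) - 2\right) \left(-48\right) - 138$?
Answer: $-1194$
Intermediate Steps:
$\left(\left(-6\right) \left(-4\right) - 2\right) \left(-48\right) - 138 = \left(24 - 2\right) \left(-48\right) - 138 = 22 \left(-48\right) - 138 = -1056 - 138 = -1194$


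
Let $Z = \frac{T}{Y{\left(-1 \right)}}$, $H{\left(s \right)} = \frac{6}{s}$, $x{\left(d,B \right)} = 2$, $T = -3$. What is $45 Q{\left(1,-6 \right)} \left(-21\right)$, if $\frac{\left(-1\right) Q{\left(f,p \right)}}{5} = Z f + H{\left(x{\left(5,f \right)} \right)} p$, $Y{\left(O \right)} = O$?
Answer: $-70875$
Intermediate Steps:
$Z = 3$ ($Z = - \frac{3}{-1} = \left(-3\right) \left(-1\right) = 3$)
$Q{\left(f,p \right)} = - 15 f - 15 p$ ($Q{\left(f,p \right)} = - 5 \left(3 f + \frac{6}{2} p\right) = - 5 \left(3 f + 6 \cdot \frac{1}{2} p\right) = - 5 \left(3 f + 3 p\right) = - 15 f - 15 p$)
$45 Q{\left(1,-6 \right)} \left(-21\right) = 45 \left(\left(-15\right) 1 - -90\right) \left(-21\right) = 45 \left(-15 + 90\right) \left(-21\right) = 45 \cdot 75 \left(-21\right) = 3375 \left(-21\right) = -70875$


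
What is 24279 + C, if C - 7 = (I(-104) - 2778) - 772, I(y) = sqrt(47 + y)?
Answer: 20736 + I*sqrt(57) ≈ 20736.0 + 7.5498*I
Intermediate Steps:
C = -3543 + I*sqrt(57) (C = 7 + ((sqrt(47 - 104) - 2778) - 772) = 7 + ((sqrt(-57) - 2778) - 772) = 7 + ((I*sqrt(57) - 2778) - 772) = 7 + ((-2778 + I*sqrt(57)) - 772) = 7 + (-3550 + I*sqrt(57)) = -3543 + I*sqrt(57) ≈ -3543.0 + 7.5498*I)
24279 + C = 24279 + (-3543 + I*sqrt(57)) = 20736 + I*sqrt(57)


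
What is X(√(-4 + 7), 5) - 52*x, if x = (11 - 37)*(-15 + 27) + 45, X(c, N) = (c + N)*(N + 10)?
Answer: 13959 + 15*√3 ≈ 13985.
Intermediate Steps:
X(c, N) = (10 + N)*(N + c) (X(c, N) = (N + c)*(10 + N) = (10 + N)*(N + c))
x = -267 (x = -26*12 + 45 = -312 + 45 = -267)
X(√(-4 + 7), 5) - 52*x = (5² + 10*5 + 10*√(-4 + 7) + 5*√(-4 + 7)) - 52*(-267) = (25 + 50 + 10*√3 + 5*√3) + 13884 = (75 + 15*√3) + 13884 = 13959 + 15*√3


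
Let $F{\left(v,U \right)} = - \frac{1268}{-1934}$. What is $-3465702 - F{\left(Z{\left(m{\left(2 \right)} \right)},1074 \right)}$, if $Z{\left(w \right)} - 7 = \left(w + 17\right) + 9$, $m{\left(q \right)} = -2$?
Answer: $- \frac{3351334468}{967} \approx -3.4657 \cdot 10^{6}$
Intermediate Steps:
$Z{\left(w \right)} = 33 + w$ ($Z{\left(w \right)} = 7 + \left(\left(w + 17\right) + 9\right) = 7 + \left(\left(17 + w\right) + 9\right) = 7 + \left(26 + w\right) = 33 + w$)
$F{\left(v,U \right)} = \frac{634}{967}$ ($F{\left(v,U \right)} = \left(-1268\right) \left(- \frac{1}{1934}\right) = \frac{634}{967}$)
$-3465702 - F{\left(Z{\left(m{\left(2 \right)} \right)},1074 \right)} = -3465702 - \frac{634}{967} = - \frac{3351334468}{967}$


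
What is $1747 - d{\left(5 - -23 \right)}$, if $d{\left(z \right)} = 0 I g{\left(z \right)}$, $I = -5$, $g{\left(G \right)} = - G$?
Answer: $1747$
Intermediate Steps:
$d{\left(z \right)} = 0$ ($d{\left(z \right)} = 0 \left(-5\right) \left(- z\right) = 0 \left(- z\right) = 0$)
$1747 - d{\left(5 - -23 \right)} = 1747 - 0 = 1747 + 0 = 1747$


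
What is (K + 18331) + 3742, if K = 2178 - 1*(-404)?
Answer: 24655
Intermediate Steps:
K = 2582 (K = 2178 + 404 = 2582)
(K + 18331) + 3742 = (2582 + 18331) + 3742 = 20913 + 3742 = 24655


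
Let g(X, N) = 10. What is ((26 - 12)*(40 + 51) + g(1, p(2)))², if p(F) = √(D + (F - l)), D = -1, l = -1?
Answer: 1648656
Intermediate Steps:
p(F) = √F (p(F) = √(-1 + (F - 1*(-1))) = √(-1 + (F + 1)) = √(-1 + (1 + F)) = √F)
((26 - 12)*(40 + 51) + g(1, p(2)))² = ((26 - 12)*(40 + 51) + 10)² = (14*91 + 10)² = (1274 + 10)² = 1284² = 1648656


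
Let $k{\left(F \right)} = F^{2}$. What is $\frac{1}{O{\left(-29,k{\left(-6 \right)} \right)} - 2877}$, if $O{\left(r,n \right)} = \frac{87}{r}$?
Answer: $- \frac{1}{2880} \approx -0.00034722$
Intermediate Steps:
$\frac{1}{O{\left(-29,k{\left(-6 \right)} \right)} - 2877} = \frac{1}{\frac{87}{-29} - 2877} = \frac{1}{87 \left(- \frac{1}{29}\right) - 2877} = \frac{1}{-3 - 2877} = \frac{1}{-2880} = - \frac{1}{2880}$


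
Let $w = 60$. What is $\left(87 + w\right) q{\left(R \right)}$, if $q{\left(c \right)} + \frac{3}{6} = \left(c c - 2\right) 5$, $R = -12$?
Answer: $\frac{208593}{2} \approx 1.043 \cdot 10^{5}$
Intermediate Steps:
$q{\left(c \right)} = - \frac{21}{2} + 5 c^{2}$ ($q{\left(c \right)} = - \frac{1}{2} + \left(c c - 2\right) 5 = - \frac{1}{2} + \left(c^{2} - 2\right) 5 = - \frac{1}{2} + \left(-2 + c^{2}\right) 5 = - \frac{1}{2} + \left(-10 + 5 c^{2}\right) = - \frac{21}{2} + 5 c^{2}$)
$\left(87 + w\right) q{\left(R \right)} = \left(87 + 60\right) \left(- \frac{21}{2} + 5 \left(-12\right)^{2}\right) = 147 \left(- \frac{21}{2} + 5 \cdot 144\right) = 147 \left(- \frac{21}{2} + 720\right) = 147 \cdot \frac{1419}{2} = \frac{208593}{2}$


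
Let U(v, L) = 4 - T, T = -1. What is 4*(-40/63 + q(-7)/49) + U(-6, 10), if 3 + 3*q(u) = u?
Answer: 965/441 ≈ 2.1882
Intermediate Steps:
q(u) = -1 + u/3
U(v, L) = 5 (U(v, L) = 4 - 1*(-1) = 4 + 1 = 5)
4*(-40/63 + q(-7)/49) + U(-6, 10) = 4*(-40/63 + (-1 + (⅓)*(-7))/49) + 5 = 4*(-40*1/63 + (-1 - 7/3)*(1/49)) + 5 = 4*(-40/63 - 10/3*1/49) + 5 = 4*(-40/63 - 10/147) + 5 = 4*(-310/441) + 5 = -1240/441 + 5 = 965/441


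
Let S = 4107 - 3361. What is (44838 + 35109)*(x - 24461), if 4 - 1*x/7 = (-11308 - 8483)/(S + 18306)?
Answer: -37204054294113/19052 ≈ -1.9528e+9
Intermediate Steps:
S = 746
x = 671993/19052 (x = 28 - 7*(-11308 - 8483)/(746 + 18306) = 28 - (-138537)/19052 = 28 - 7*(-19791/19052) = 28 + 138537/19052 = 671993/19052 ≈ 35.272)
(44838 + 35109)*(x - 24461) = (44838 + 35109)*(671993/19052 - 24461) = 79947*(-465358979/19052) = -37204054294113/19052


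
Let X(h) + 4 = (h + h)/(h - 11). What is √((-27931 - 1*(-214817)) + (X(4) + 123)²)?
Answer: √9838039/7 ≈ 448.08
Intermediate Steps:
X(h) = -4 + 2*h/(-11 + h) (X(h) = -4 + (h + h)/(h - 11) = -4 + (2*h)/(-11 + h) = -4 + 2*h/(-11 + h))
√((-27931 - 1*(-214817)) + (X(4) + 123)²) = √((-27931 - 1*(-214817)) + (2*(22 - 1*4)/(-11 + 4) + 123)²) = √((-27931 + 214817) + (2*(22 - 4)/(-7) + 123)²) = √(186886 + (2*(-⅐)*18 + 123)²) = √(186886 + (-36/7 + 123)²) = √(186886 + (825/7)²) = √(186886 + 680625/49) = √(9838039/49) = √9838039/7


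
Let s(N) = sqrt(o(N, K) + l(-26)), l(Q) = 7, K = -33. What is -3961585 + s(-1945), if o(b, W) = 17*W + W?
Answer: -3961585 + I*sqrt(587) ≈ -3.9616e+6 + 24.228*I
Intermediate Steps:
o(b, W) = 18*W
s(N) = I*sqrt(587) (s(N) = sqrt(18*(-33) + 7) = sqrt(-594 + 7) = sqrt(-587) = I*sqrt(587))
-3961585 + s(-1945) = -3961585 + I*sqrt(587)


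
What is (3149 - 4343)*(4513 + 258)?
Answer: -5696574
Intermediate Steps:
(3149 - 4343)*(4513 + 258) = -1194*4771 = -5696574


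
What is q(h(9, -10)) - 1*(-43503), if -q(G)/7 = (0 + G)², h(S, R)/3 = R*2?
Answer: 18303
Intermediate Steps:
h(S, R) = 6*R (h(S, R) = 3*(R*2) = 3*(2*R) = 6*R)
q(G) = -7*G² (q(G) = -7*(0 + G)² = -7*G²)
q(h(9, -10)) - 1*(-43503) = -7*(6*(-10))² - 1*(-43503) = -7*(-60)² + 43503 = -7*3600 + 43503 = -25200 + 43503 = 18303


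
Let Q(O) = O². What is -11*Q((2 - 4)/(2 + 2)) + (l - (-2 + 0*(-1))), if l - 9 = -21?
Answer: -51/4 ≈ -12.750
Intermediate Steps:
l = -12 (l = 9 - 21 = -12)
-11*Q((2 - 4)/(2 + 2)) + (l - (-2 + 0*(-1))) = -11*(2 - 4)²/(2 + 2)² + (-12 - (-2 + 0*(-1))) = -11*(-2/4)² + (-12 - (-2 + 0)) = -11*(-2*¼)² + (-12 - 1*(-2)) = -11*(-½)² + (-12 + 2) = -11*¼ - 10 = -11/4 - 10 = -51/4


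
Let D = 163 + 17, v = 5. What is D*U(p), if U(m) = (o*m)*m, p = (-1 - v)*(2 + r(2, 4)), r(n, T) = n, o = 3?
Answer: 311040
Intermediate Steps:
D = 180
p = -24 (p = (-1 - 1*5)*(2 + 2) = (-1 - 5)*4 = -6*4 = -24)
U(m) = 3*m² (U(m) = (3*m)*m = 3*m²)
D*U(p) = 180*(3*(-24)²) = 180*(3*576) = 180*1728 = 311040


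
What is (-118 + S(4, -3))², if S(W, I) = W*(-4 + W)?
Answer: 13924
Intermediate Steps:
(-118 + S(4, -3))² = (-118 + 4*(-4 + 4))² = (-118 + 4*0)² = (-118 + 0)² = (-118)² = 13924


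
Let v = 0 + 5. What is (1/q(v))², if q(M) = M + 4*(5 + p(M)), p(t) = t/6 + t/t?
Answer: 9/9409 ≈ 0.00095653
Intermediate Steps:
p(t) = 1 + t/6 (p(t) = t*(⅙) + 1 = t/6 + 1 = 1 + t/6)
v = 5
q(M) = 24 + 5*M/3 (q(M) = M + 4*(5 + (1 + M/6)) = M + 4*(6 + M/6) = M + (24 + 2*M/3) = 24 + 5*M/3)
(1/q(v))² = (1/(24 + (5/3)*5))² = (1/(24 + 25/3))² = (1/(97/3))² = (3/97)² = 9/9409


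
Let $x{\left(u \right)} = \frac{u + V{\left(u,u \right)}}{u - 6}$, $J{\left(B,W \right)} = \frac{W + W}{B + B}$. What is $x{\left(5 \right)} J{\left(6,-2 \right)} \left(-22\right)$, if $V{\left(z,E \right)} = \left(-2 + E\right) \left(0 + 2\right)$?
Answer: $- \frac{242}{3} \approx -80.667$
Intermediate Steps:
$J{\left(B,W \right)} = \frac{W}{B}$ ($J{\left(B,W \right)} = \frac{2 W}{2 B} = 2 W \frac{1}{2 B} = \frac{W}{B}$)
$V{\left(z,E \right)} = -4 + 2 E$ ($V{\left(z,E \right)} = \left(-2 + E\right) 2 = -4 + 2 E$)
$x{\left(u \right)} = \frac{-4 + 3 u}{-6 + u}$ ($x{\left(u \right)} = \frac{u + \left(-4 + 2 u\right)}{u - 6} = \frac{-4 + 3 u}{-6 + u}$)
$x{\left(5 \right)} J{\left(6,-2 \right)} \left(-22\right) = \frac{-4 + 3 \cdot 5}{-6 + 5} \left(- \frac{2}{6}\right) \left(-22\right) = \frac{-4 + 15}{-1} \left(\left(-2\right) \frac{1}{6}\right) \left(-22\right) = \left(-1\right) 11 \left(- \frac{1}{3}\right) \left(-22\right) = \left(-11\right) \left(- \frac{1}{3}\right) \left(-22\right) = \frac{11}{3} \left(-22\right) = - \frac{242}{3}$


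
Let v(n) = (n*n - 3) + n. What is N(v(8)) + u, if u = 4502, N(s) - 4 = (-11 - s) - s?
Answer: 4357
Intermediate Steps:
v(n) = -3 + n + n² (v(n) = (n² - 3) + n = (-3 + n²) + n = -3 + n + n²)
N(s) = -7 - 2*s (N(s) = 4 + ((-11 - s) - s) = 4 + (-11 - 2*s) = -7 - 2*s)
N(v(8)) + u = (-7 - 2*(-3 + 8 + 8²)) + 4502 = (-7 - 2*(-3 + 8 + 64)) + 4502 = (-7 - 2*69) + 4502 = (-7 - 138) + 4502 = -145 + 4502 = 4357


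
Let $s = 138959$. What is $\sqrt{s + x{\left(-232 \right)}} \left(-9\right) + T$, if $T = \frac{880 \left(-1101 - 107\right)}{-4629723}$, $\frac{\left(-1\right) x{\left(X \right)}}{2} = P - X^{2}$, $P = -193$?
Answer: $\frac{1063040}{4629723} - 9 \sqrt{246993} \approx -4472.6$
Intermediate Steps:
$x{\left(X \right)} = 386 + 2 X^{2}$ ($x{\left(X \right)} = - 2 \left(-193 - X^{2}\right) = 386 + 2 X^{2}$)
$T = \frac{1063040}{4629723}$ ($T = 880 \left(-1208\right) \left(- \frac{1}{4629723}\right) = \left(-1063040\right) \left(- \frac{1}{4629723}\right) = \frac{1063040}{4629723} \approx 0.22961$)
$\sqrt{s + x{\left(-232 \right)}} \left(-9\right) + T = \sqrt{138959 + \left(386 + 2 \left(-232\right)^{2}\right)} \left(-9\right) + \frac{1063040}{4629723} = \sqrt{138959 + \left(386 + 2 \cdot 53824\right)} \left(-9\right) + \frac{1063040}{4629723} = \sqrt{138959 + \left(386 + 107648\right)} \left(-9\right) + \frac{1063040}{4629723} = \sqrt{138959 + 108034} \left(-9\right) + \frac{1063040}{4629723} = \sqrt{246993} \left(-9\right) + \frac{1063040}{4629723} = - 9 \sqrt{246993} + \frac{1063040}{4629723} = \frac{1063040}{4629723} - 9 \sqrt{246993}$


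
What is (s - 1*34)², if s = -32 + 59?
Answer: 49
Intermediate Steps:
s = 27
(s - 1*34)² = (27 - 1*34)² = (27 - 34)² = (-7)² = 49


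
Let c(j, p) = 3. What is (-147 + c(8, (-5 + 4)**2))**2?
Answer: 20736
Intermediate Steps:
(-147 + c(8, (-5 + 4)**2))**2 = (-147 + 3)**2 = (-144)**2 = 20736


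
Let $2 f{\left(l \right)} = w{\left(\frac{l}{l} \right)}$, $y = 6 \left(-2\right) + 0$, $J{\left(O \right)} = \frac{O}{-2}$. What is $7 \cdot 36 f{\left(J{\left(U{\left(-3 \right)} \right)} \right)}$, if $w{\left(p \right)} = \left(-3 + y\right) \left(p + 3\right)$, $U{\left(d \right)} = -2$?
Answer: $-7560$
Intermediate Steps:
$J{\left(O \right)} = - \frac{O}{2}$ ($J{\left(O \right)} = O \left(- \frac{1}{2}\right) = - \frac{O}{2}$)
$y = -12$ ($y = -12 + 0 = -12$)
$w{\left(p \right)} = -45 - 15 p$ ($w{\left(p \right)} = \left(-3 - 12\right) \left(p + 3\right) = - 15 \left(3 + p\right) = -45 - 15 p$)
$f{\left(l \right)} = -30$ ($f{\left(l \right)} = \frac{-45 - 15 \frac{l}{l}}{2} = \frac{-45 - 15}{2} = \frac{1}{2} \left(-60\right) = -30$)
$7 \cdot 36 f{\left(J{\left(U{\left(-3 \right)} \right)} \right)} = 7 \cdot 36 \left(-30\right) = 252 \left(-30\right) = -7560$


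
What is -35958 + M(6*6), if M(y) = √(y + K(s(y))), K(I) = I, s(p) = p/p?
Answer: -35958 + √37 ≈ -35952.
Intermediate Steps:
s(p) = 1
M(y) = √(1 + y) (M(y) = √(y + 1) = √(1 + y))
-35958 + M(6*6) = -35958 + √(1 + 6*6) = -35958 + √(1 + 36) = -35958 + √37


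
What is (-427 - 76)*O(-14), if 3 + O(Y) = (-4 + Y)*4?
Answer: 37725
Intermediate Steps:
O(Y) = -19 + 4*Y (O(Y) = -3 + (-4 + Y)*4 = -3 + (-16 + 4*Y) = -19 + 4*Y)
(-427 - 76)*O(-14) = (-427 - 76)*(-19 + 4*(-14)) = -503*(-19 - 56) = -503*(-75) = 37725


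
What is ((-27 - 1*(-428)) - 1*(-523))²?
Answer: 853776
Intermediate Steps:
((-27 - 1*(-428)) - 1*(-523))² = ((-27 + 428) + 523)² = (401 + 523)² = 924² = 853776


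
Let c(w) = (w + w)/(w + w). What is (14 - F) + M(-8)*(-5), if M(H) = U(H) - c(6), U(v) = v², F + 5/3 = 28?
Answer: -982/3 ≈ -327.33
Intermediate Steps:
c(w) = 1 (c(w) = (2*w)/((2*w)) = (2*w)*(1/(2*w)) = 1)
F = 79/3 (F = -5/3 + 28 = 79/3 ≈ 26.333)
M(H) = -1 + H² (M(H) = H² - 1*1 = H² - 1 = -1 + H²)
(14 - F) + M(-8)*(-5) = (14 - 1*79/3) + (-1 + (-8)²)*(-5) = (14 - 79/3) + (-1 + 64)*(-5) = -37/3 + 63*(-5) = -37/3 - 315 = -982/3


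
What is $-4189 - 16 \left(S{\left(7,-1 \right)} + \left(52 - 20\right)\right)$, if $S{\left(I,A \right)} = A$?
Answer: $-4685$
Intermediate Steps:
$-4189 - 16 \left(S{\left(7,-1 \right)} + \left(52 - 20\right)\right) = -4189 - 16 \left(-1 + \left(52 - 20\right)\right) = -4189 - 16 \left(-1 + 32\right) = -4189 - 496 = -4685$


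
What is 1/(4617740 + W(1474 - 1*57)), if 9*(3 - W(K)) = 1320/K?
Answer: 4251/19630025053 ≈ 2.1656e-7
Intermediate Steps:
W(K) = 3 - 440/(3*K)
1/(4617740 + W(1474 - 1*57)) = 1/(4617740 + (3 - 440/(3*(1474 - 1*57)))) = 1/(4617740 + (3 - 440/(3*(1474 - 57)))) = 1/(4617740 + (3 - 440/3/1417)) = 1/(4617740 + (3 - 440/3*1/1417)) = 1/(4617740 + (3 - 440/4251)) = 1/(4617740 + 12313/4251) = 1/(19630025053/4251) = 4251/19630025053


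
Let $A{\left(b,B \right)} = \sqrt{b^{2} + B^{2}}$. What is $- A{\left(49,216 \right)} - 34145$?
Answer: $-34145 - \sqrt{49057} \approx -34367.0$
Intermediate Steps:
$A{\left(b,B \right)} = \sqrt{B^{2} + b^{2}}$
$- A{\left(49,216 \right)} - 34145 = - \sqrt{216^{2} + 49^{2}} - 34145 = - \sqrt{46656 + 2401} - 34145 = - \sqrt{49057} - 34145 = -34145 - \sqrt{49057}$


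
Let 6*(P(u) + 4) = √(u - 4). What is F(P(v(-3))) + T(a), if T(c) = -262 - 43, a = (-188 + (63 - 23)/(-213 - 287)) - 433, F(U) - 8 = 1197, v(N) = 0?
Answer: 900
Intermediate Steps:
P(u) = -4 + √(-4 + u)/6 (P(u) = -4 + √(u - 4)/6 = -4 + √(-4 + u)/6)
F(U) = 1205 (F(U) = 8 + 1197 = 1205)
a = -15527/25 (a = (-188 + 40/(-500)) - 433 = (-188 + 40*(-1/500)) - 433 = (-188 - 2/25) - 433 = -4702/25 - 433 = -15527/25 ≈ -621.08)
T(c) = -305
F(P(v(-3))) + T(a) = 1205 - 305 = 900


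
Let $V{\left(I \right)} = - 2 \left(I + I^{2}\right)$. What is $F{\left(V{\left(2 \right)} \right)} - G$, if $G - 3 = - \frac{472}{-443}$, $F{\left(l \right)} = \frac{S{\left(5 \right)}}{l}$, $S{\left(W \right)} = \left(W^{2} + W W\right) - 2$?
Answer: $- \frac{3573}{443} \approx -8.0655$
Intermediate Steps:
$S{\left(W \right)} = -2 + 2 W^{2}$ ($S{\left(W \right)} = \left(W^{2} + W^{2}\right) - 2 = 2 W^{2} - 2 = -2 + 2 W^{2}$)
$V{\left(I \right)} = - 2 I - 2 I^{2}$
$F{\left(l \right)} = \frac{48}{l}$ ($F{\left(l \right)} = \frac{-2 + 2 \cdot 5^{2}}{l} = \frac{-2 + 2 \cdot 25}{l} = \frac{-2 + 50}{l} = \frac{48}{l}$)
$G = \frac{1801}{443}$ ($G = 3 - \frac{472}{-443} = 3 - - \frac{472}{443} = 3 + \frac{472}{443} = \frac{1801}{443} \approx 4.0655$)
$F{\left(V{\left(2 \right)} \right)} - G = \frac{48}{\left(-2\right) 2 \left(1 + 2\right)} - \frac{1801}{443} = \frac{48}{\left(-2\right) 2 \cdot 3} - \frac{1801}{443} = \frac{48}{-12} - \frac{1801}{443} = 48 \left(- \frac{1}{12}\right) - \frac{1801}{443} = -4 - \frac{1801}{443} = - \frac{3573}{443}$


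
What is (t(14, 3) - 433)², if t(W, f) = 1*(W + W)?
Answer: 164025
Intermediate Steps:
t(W, f) = 2*W (t(W, f) = 1*(2*W) = 2*W)
(t(14, 3) - 433)² = (2*14 - 433)² = (28 - 433)² = (-405)² = 164025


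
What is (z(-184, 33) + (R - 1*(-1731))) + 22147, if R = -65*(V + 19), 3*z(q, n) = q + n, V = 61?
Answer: 55883/3 ≈ 18628.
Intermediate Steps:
z(q, n) = n/3 + q/3 (z(q, n) = (q + n)/3 = (n + q)/3 = n/3 + q/3)
R = -5200 (R = -65*(61 + 19) = -65*80 = -5200)
(z(-184, 33) + (R - 1*(-1731))) + 22147 = (((⅓)*33 + (⅓)*(-184)) + (-5200 - 1*(-1731))) + 22147 = ((11 - 184/3) + (-5200 + 1731)) + 22147 = (-151/3 - 3469) + 22147 = -10558/3 + 22147 = 55883/3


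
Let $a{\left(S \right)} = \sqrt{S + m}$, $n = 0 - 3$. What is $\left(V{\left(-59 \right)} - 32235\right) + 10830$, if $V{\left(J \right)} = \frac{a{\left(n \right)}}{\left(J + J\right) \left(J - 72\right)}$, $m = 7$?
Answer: $- \frac{165439244}{7729} \approx -21405.0$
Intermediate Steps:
$n = -3$ ($n = 0 - 3 = -3$)
$a{\left(S \right)} = \sqrt{7 + S}$ ($a{\left(S \right)} = \sqrt{S + 7} = \sqrt{7 + S}$)
$V{\left(J \right)} = \frac{1}{J \left(-72 + J\right)}$ ($V{\left(J \right)} = \frac{\sqrt{7 - 3}}{\left(J + J\right) \left(J - 72\right)} = \frac{\sqrt{4}}{2 J \left(-72 + J\right)} = \frac{2}{2 J \left(-72 + J\right)} = 2 \frac{1}{2 J \left(-72 + J\right)} = \frac{1}{J \left(-72 + J\right)}$)
$\left(V{\left(-59 \right)} - 32235\right) + 10830 = \left(\frac{1}{\left(-59\right) \left(-72 - 59\right)} - 32235\right) + 10830 = \left(- \frac{1}{59 \left(-131\right)} - 32235\right) + 10830 = \left(\left(- \frac{1}{59}\right) \left(- \frac{1}{131}\right) - 32235\right) + 10830 = \left(\frac{1}{7729} - 32235\right) + 10830 = - \frac{249144314}{7729} + 10830 = - \frac{165439244}{7729}$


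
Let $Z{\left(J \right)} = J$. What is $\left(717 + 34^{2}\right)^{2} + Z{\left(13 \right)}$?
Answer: $3508142$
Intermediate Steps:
$\left(717 + 34^{2}\right)^{2} + Z{\left(13 \right)} = \left(717 + 34^{2}\right)^{2} + 13 = \left(717 + 1156\right)^{2} + 13 = 1873^{2} + 13 = 3508129 + 13 = 3508142$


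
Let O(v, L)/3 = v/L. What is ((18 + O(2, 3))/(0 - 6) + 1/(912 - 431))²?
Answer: 23107249/2082249 ≈ 11.097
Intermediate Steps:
O(v, L) = 3*v/L (O(v, L) = 3*(v/L) = 3*v/L)
((18 + O(2, 3))/(0 - 6) + 1/(912 - 431))² = ((18 + 3*2/3)/(0 - 6) + 1/(912 - 431))² = ((18 + 3*2*(⅓))/(-6) + 1/481)² = ((18 + 2)*(-⅙) + 1/481)² = (20*(-⅙) + 1/481)² = (-10/3 + 1/481)² = (-4807/1443)² = 23107249/2082249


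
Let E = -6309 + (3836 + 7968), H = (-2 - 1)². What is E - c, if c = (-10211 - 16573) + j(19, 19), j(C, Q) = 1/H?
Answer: 290510/9 ≈ 32279.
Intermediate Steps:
H = 9 (H = (-3)² = 9)
j(C, Q) = ⅑ (j(C, Q) = 1/9 = ⅑)
E = 5495 (E = -6309 + 11804 = 5495)
c = -241055/9 (c = (-10211 - 16573) + ⅑ = -26784 + ⅑ = -241055/9 ≈ -26784.)
E - c = 5495 - 1*(-241055/9) = 5495 + 241055/9 = 290510/9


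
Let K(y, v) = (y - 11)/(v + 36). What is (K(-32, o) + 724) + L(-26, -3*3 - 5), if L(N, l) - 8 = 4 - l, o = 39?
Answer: 56207/75 ≈ 749.43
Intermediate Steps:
K(y, v) = (-11 + y)/(36 + v)
L(N, l) = 12 - l (L(N, l) = 8 + (4 - l) = 12 - l)
(K(-32, o) + 724) + L(-26, -3*3 - 5) = ((-11 - 32)/(36 + 39) + 724) + (12 - (-3*3 - 5)) = (-43/75 + 724) + (12 - (-9 - 5)) = ((1/75)*(-43) + 724) + (12 - 1*(-14)) = (-43/75 + 724) + (12 + 14) = 54257/75 + 26 = 56207/75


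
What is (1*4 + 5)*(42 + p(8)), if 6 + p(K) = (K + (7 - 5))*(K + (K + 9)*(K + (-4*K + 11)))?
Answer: -18846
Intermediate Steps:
p(K) = -6 + (2 + K)*(K + (9 + K)*(11 - 3*K)) (p(K) = -6 + (K + (7 - 5))*(K + (K + 9)*(K + (-4*K + 11))) = -6 + (K + 2)*(K + (9 + K)*(K + (11 - 4*K))) = -6 + (2 + K)*(K + (9 + K)*(11 - 3*K)))
(1*4 + 5)*(42 + p(8)) = (1*4 + 5)*(42 + (192 - 21*8**2 - 3*8**3 + 69*8)) = (4 + 5)*(42 + (192 - 21*64 - 3*512 + 552)) = 9*(42 + (192 - 1344 - 1536 + 552)) = 9*(42 - 2136) = 9*(-2094) = -18846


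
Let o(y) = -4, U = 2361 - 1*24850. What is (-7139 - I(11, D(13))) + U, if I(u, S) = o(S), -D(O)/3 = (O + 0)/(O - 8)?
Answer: -29624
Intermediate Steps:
U = -22489 (U = 2361 - 24850 = -22489)
D(O) = -3*O/(-8 + O) (D(O) = -3*(O + 0)/(O - 8) = -3*O/(-8 + O))
I(u, S) = -4
(-7139 - I(11, D(13))) + U = (-7139 - 1*(-4)) - 22489 = (-7139 + 4) - 22489 = -7135 - 22489 = -29624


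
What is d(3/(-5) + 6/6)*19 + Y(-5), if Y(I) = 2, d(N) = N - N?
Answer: 2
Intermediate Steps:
d(N) = 0
d(3/(-5) + 6/6)*19 + Y(-5) = 0*19 + 2 = 0 + 2 = 2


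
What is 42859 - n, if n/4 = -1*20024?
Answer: 122955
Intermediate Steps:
n = -80096 (n = 4*(-1*20024) = 4*(-20024) = -80096)
42859 - n = 42859 - 1*(-80096) = 42859 + 80096 = 122955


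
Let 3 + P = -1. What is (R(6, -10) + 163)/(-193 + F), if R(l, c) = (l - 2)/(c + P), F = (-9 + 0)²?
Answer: -1139/784 ≈ -1.4528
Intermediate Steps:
P = -4 (P = -3 - 1 = -4)
F = 81 (F = (-9)² = 81)
R(l, c) = (-2 + l)/(-4 + c) (R(l, c) = (l - 2)/(c - 4) = (-2 + l)/(-4 + c))
(R(6, -10) + 163)/(-193 + F) = ((-2 + 6)/(-4 - 10) + 163)/(-193 + 81) = (4/(-14) + 163)/(-112) = (-1/14*4 + 163)*(-1/112) = (-2/7 + 163)*(-1/112) = (1139/7)*(-1/112) = -1139/784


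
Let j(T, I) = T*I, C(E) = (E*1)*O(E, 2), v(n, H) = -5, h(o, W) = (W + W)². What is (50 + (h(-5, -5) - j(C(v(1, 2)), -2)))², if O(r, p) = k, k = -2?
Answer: 28900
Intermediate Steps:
h(o, W) = 4*W² (h(o, W) = (2*W)² = 4*W²)
O(r, p) = -2
C(E) = -2*E (C(E) = (E*1)*(-2) = E*(-2) = -2*E)
j(T, I) = I*T
(50 + (h(-5, -5) - j(C(v(1, 2)), -2)))² = (50 + (4*(-5)² - (-2)*(-2*(-5))))² = (50 + (4*25 - (-2)*10))² = (50 + (100 - 1*(-20)))² = (50 + (100 + 20))² = (50 + 120)² = 170² = 28900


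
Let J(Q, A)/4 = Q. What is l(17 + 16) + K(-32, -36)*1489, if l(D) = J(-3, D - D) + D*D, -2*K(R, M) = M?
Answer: 27879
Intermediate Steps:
K(R, M) = -M/2
J(Q, A) = 4*Q
l(D) = -12 + D² (l(D) = 4*(-3) + D*D = -12 + D²)
l(17 + 16) + K(-32, -36)*1489 = (-12 + (17 + 16)²) - ½*(-36)*1489 = (-12 + 33²) + 18*1489 = (-12 + 1089) + 26802 = 1077 + 26802 = 27879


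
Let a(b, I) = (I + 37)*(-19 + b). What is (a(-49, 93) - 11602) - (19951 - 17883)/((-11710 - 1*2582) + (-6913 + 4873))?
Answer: -83464169/4083 ≈ -20442.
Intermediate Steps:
a(b, I) = (-19 + b)*(37 + I) (a(b, I) = (37 + I)*(-19 + b) = (-19 + b)*(37 + I))
(a(-49, 93) - 11602) - (19951 - 17883)/((-11710 - 1*2582) + (-6913 + 4873)) = ((-703 - 19*93 + 37*(-49) + 93*(-49)) - 11602) - (19951 - 17883)/((-11710 - 1*2582) + (-6913 + 4873)) = ((-703 - 1767 - 1813 - 4557) - 11602) - 2068/((-11710 - 2582) - 2040) = (-8840 - 11602) - 2068/(-14292 - 2040) = -20442 - 2068/(-16332) = -20442 - 2068*(-1)/16332 = -20442 - 1*(-517/4083) = -20442 + 517/4083 = -83464169/4083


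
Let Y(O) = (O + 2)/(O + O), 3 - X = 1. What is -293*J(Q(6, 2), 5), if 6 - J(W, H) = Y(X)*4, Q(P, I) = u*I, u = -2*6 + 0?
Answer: -586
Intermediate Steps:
X = 2 (X = 3 - 1*1 = 3 - 1 = 2)
u = -12 (u = -12 + 0 = -12)
Q(P, I) = -12*I
Y(O) = (2 + O)/(2*O) (Y(O) = (2 + O)/((2*O)) = (2 + O)*(1/(2*O)) = (2 + O)/(2*O))
J(W, H) = 2 (J(W, H) = 6 - (½)*(2 + 2)/2*4 = 6 - (½)*(½)*4*4 = 6 - 4 = 2)
-293*J(Q(6, 2), 5) = -293*2 = -586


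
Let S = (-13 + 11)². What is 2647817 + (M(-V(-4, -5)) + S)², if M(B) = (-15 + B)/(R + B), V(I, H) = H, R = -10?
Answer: 2647853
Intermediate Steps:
S = 4 (S = (-2)² = 4)
M(B) = (-15 + B)/(-10 + B)
2647817 + (M(-V(-4, -5)) + S)² = 2647817 + ((-15 - 1*(-5))/(-10 - 1*(-5)) + 4)² = 2647817 + ((-15 + 5)/(-10 + 5) + 4)² = 2647817 + (-10/(-5) + 4)² = 2647817 + (-⅕*(-10) + 4)² = 2647817 + (2 + 4)² = 2647817 + 6² = 2647817 + 36 = 2647853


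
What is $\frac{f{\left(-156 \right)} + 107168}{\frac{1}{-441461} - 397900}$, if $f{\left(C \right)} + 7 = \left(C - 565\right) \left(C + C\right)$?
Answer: $- \frac{146614937093}{175657331901} \approx -0.83466$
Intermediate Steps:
$f{\left(C \right)} = -7 + 2 C \left(-565 + C\right)$ ($f{\left(C \right)} = -7 + \left(C - 565\right) \left(C + C\right) = -7 + \left(-565 + C\right) 2 C = -7 + 2 C \left(-565 + C\right)$)
$\frac{f{\left(-156 \right)} + 107168}{\frac{1}{-441461} - 397900} = \frac{\left(-7 - -176280 + 2 \left(-156\right)^{2}\right) + 107168}{\frac{1}{-441461} - 397900} = \frac{\left(-7 + 176280 + 2 \cdot 24336\right) + 107168}{- \frac{1}{441461} - 397900} = \frac{\left(-7 + 176280 + 48672\right) + 107168}{- \frac{175657331901}{441461}} = \left(224945 + 107168\right) \left(- \frac{441461}{175657331901}\right) = 332113 \left(- \frac{441461}{175657331901}\right) = - \frac{146614937093}{175657331901}$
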